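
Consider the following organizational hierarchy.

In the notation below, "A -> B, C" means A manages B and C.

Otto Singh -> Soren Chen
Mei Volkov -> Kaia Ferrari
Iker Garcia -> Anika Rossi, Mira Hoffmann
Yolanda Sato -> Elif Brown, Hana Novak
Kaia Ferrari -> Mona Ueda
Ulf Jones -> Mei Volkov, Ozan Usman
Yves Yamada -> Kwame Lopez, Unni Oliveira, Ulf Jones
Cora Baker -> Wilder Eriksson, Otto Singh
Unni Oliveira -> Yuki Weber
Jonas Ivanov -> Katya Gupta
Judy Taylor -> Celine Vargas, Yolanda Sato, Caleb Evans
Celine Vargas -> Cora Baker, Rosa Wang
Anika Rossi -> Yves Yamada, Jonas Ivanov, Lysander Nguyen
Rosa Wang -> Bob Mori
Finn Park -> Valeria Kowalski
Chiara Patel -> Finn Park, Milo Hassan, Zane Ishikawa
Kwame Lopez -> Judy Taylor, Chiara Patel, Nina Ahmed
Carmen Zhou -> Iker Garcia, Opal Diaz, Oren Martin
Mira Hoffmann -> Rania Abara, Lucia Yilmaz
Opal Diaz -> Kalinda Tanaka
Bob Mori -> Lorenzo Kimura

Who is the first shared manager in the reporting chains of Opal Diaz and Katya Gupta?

Carmen Zhou

Opal Diaz's chain of managers is Carmen Zhou. Katya Gupta's chain of managers is Jonas Ivanov, Anika Rossi, Iker Garcia, Carmen Zhou. The first manager that appears in both chains is Carmen Zhou.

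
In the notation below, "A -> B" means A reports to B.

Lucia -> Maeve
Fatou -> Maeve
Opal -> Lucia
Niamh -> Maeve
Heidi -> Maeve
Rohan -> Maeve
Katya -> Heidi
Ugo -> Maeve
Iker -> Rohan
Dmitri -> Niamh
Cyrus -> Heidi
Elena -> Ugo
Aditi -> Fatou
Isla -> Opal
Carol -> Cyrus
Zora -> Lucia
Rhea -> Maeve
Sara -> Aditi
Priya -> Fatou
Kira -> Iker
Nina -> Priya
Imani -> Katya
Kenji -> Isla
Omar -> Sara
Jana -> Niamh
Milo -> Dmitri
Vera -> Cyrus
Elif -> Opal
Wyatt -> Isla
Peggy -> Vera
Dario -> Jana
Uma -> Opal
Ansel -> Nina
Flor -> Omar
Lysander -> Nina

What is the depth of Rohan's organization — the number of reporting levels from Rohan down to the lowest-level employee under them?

The longest chain under Rohan runs Rohan → Iker → Kira, which is 2 levels below Rohan.

2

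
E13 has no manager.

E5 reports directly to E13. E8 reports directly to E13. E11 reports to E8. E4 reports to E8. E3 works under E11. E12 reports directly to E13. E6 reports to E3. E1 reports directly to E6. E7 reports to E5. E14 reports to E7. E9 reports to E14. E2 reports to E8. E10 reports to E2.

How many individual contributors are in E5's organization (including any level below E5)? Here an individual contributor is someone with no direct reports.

1

The only person in E5's organization with no one reporting to them is E9. That is 1.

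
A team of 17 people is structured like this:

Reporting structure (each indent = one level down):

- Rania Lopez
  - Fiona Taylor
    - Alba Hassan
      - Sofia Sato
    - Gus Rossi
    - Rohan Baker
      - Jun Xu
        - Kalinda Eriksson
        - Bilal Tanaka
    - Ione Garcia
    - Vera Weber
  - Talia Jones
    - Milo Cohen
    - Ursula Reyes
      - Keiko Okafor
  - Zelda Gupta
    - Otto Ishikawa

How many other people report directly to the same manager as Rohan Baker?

4

Rohan Baker reports to Fiona Taylor. Fiona Taylor's other direct reports are Alba Hassan, Gus Rossi, Ione Garcia, Vera Weber — 4 peers.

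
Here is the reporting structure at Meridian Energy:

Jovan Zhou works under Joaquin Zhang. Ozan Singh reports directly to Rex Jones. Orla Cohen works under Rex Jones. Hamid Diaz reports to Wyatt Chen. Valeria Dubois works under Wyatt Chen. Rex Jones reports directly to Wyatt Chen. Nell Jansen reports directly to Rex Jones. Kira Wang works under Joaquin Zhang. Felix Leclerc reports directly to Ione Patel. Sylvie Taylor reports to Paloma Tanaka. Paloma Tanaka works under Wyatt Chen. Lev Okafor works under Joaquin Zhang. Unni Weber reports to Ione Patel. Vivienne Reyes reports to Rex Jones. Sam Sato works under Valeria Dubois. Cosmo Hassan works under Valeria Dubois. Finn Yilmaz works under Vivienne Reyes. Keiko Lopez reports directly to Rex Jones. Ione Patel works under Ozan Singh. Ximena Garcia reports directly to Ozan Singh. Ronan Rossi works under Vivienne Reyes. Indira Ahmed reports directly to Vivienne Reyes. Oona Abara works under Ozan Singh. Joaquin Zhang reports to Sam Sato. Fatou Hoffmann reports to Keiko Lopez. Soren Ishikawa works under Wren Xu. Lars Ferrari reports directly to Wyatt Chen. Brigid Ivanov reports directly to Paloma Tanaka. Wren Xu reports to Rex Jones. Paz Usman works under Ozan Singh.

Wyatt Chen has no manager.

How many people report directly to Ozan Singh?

4

Ozan Singh directly manages Ione Patel, Oona Abara, Ximena Garcia, Paz Usman. That is 4 direct reports.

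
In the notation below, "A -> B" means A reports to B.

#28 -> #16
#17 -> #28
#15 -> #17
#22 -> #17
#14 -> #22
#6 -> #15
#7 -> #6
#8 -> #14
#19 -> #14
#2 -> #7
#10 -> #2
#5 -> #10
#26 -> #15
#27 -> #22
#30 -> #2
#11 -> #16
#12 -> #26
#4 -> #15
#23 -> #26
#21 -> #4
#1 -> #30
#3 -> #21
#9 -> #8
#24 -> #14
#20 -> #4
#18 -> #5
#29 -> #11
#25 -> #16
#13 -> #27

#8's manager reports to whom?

#22

#8 reports to #14, and #14 reports to #22. So #8's skip-level manager is #22.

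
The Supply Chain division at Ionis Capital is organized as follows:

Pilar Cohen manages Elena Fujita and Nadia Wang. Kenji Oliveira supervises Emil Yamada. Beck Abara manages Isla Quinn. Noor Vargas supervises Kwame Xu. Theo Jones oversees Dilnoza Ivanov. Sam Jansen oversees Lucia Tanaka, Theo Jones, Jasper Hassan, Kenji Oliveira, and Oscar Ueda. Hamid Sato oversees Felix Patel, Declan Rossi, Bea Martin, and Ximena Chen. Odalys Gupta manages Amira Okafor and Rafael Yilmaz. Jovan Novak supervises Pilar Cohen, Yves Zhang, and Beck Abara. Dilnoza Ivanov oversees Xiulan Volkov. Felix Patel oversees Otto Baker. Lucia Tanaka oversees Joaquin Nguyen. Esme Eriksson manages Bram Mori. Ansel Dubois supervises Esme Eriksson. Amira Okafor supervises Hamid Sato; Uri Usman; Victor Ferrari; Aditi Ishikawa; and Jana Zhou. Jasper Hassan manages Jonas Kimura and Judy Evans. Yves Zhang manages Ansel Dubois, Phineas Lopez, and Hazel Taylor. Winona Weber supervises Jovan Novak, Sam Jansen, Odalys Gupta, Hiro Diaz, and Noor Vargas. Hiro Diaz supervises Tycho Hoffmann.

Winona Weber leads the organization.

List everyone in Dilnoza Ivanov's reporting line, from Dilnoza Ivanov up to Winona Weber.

Dilnoza Ivanov -> Theo Jones -> Sam Jansen -> Winona Weber

Dilnoza Ivanov reports to Theo Jones. Theo Jones reports to Sam Jansen. Sam Jansen reports to Winona Weber. Winona Weber is at the top.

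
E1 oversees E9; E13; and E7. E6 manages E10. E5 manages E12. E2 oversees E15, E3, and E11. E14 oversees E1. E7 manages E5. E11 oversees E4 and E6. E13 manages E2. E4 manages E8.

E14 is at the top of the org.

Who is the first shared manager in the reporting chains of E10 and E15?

E2

E10's chain of managers is E6, E11, E2, E13, E1, E14. E15's chain of managers is E2, E13, E1, E14. The first manager that appears in both chains is E2.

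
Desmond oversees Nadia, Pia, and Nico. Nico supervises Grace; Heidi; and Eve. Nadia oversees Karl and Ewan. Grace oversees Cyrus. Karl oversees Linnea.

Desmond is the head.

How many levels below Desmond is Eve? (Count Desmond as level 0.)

Chain from Eve up to Desmond: Eve → Nico → Desmond. That is 2 steps up, so Eve is 2 levels below Desmond.

2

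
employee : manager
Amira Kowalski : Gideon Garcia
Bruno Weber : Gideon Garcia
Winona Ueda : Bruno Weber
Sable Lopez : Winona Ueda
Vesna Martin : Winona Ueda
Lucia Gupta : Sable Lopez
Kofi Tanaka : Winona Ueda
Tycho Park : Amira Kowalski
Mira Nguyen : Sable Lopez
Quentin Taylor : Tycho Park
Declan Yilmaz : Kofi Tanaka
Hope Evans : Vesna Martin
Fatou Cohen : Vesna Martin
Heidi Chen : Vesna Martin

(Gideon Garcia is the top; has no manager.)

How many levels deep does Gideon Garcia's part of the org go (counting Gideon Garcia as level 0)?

The longest chain under Gideon Garcia runs Gideon Garcia → Bruno Weber → Winona Ueda → Kofi Tanaka → Declan Yilmaz, which is 4 levels below Gideon Garcia.

4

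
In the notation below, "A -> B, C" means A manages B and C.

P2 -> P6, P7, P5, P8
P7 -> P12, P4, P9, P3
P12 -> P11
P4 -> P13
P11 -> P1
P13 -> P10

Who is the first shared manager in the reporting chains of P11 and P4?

P7

P11's chain of managers is P12, P7, P2. P4's chain of managers is P7, P2. The first manager that appears in both chains is P7.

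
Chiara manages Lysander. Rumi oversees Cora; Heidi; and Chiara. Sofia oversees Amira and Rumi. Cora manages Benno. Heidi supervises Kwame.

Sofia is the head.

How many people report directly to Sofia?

2

Sofia directly manages Rumi, Amira. That is 2 direct reports.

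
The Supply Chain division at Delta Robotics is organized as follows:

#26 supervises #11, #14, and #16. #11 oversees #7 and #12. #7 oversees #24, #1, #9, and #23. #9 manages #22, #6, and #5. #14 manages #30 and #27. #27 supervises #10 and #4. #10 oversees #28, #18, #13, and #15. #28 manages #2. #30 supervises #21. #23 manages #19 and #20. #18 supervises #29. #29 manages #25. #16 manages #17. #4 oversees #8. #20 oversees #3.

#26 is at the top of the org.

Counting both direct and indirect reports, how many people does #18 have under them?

#18 directly manages #29. Under #29: #25 (1). That's 2 in total.

2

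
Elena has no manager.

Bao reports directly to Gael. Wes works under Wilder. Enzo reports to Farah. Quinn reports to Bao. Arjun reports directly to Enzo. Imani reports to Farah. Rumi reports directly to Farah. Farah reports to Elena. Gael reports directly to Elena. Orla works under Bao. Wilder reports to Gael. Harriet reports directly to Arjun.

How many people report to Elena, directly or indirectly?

12

Elena directly manages Farah, Gael. Under Farah: Imani, Rumi, Enzo, Arjun, Harriet (5). Under Gael: Wilder, Wes, Bao, Orla, Quinn (5). So Elena's organization is 2 direct reports plus everyone under them: 6 + 6 = 12.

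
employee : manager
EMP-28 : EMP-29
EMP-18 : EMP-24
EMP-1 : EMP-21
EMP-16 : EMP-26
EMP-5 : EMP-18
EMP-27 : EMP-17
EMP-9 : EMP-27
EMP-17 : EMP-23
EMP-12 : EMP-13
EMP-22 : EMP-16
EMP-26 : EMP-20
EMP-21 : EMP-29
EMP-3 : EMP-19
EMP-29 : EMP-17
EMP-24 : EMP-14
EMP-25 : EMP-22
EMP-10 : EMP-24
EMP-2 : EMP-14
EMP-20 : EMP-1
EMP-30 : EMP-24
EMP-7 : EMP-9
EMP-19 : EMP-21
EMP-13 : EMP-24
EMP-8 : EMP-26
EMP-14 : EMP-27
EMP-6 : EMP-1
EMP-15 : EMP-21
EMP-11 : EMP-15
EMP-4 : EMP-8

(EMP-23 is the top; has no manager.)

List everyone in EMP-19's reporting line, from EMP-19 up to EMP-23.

EMP-19 -> EMP-21 -> EMP-29 -> EMP-17 -> EMP-23

EMP-19 reports to EMP-21. EMP-21 reports to EMP-29. EMP-29 reports to EMP-17. EMP-17 reports to EMP-23. EMP-23 is at the top.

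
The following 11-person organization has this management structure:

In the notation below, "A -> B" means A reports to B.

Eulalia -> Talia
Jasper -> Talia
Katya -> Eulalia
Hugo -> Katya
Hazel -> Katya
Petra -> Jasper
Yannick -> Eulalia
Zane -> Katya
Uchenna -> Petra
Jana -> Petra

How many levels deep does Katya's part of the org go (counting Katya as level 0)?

1

The longest chain under Katya runs Katya → Zane, which is 1 level below Katya.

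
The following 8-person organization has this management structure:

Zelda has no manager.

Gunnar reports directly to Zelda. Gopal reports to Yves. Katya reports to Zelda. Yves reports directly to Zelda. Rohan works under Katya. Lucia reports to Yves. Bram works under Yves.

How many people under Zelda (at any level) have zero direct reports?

5

The people in Zelda's organization with no one reporting to them are Gunnar, Rohan, Bram, Lucia, Gopal. That is 5.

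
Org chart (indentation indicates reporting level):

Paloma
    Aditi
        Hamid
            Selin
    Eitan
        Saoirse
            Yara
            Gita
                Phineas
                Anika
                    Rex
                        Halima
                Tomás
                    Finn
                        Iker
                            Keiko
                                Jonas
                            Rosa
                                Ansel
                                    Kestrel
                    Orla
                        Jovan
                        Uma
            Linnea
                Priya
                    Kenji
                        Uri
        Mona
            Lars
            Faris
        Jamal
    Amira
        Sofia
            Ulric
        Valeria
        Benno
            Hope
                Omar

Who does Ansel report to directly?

Ansel reports directly to Rosa.

Rosa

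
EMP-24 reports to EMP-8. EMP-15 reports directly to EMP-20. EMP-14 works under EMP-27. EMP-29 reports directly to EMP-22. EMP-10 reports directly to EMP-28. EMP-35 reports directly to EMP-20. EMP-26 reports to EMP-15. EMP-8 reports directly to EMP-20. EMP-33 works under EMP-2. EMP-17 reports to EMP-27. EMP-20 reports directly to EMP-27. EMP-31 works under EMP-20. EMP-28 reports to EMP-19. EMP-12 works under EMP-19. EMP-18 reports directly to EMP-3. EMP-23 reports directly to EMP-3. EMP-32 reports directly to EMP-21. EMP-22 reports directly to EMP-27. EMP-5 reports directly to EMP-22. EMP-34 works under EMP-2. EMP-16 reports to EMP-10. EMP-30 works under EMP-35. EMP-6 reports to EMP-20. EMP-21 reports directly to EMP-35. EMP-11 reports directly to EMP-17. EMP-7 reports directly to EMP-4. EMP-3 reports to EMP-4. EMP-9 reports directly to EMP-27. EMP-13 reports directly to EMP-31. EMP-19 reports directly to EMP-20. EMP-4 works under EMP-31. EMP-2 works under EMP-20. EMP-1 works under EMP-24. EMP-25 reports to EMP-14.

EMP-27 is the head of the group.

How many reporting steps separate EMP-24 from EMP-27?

3

Chain from EMP-24 up to EMP-27: EMP-24 → EMP-8 → EMP-20 → EMP-27. That is 3 steps up, so EMP-24 is 3 levels below EMP-27.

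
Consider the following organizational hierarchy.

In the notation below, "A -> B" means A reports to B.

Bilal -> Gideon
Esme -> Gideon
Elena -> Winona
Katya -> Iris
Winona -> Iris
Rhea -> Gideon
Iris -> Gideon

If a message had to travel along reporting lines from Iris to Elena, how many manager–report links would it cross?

Elena is in Iris's organization: the chain from Elena up to Iris is Elena → Winona → Iris, which is 2 links.

2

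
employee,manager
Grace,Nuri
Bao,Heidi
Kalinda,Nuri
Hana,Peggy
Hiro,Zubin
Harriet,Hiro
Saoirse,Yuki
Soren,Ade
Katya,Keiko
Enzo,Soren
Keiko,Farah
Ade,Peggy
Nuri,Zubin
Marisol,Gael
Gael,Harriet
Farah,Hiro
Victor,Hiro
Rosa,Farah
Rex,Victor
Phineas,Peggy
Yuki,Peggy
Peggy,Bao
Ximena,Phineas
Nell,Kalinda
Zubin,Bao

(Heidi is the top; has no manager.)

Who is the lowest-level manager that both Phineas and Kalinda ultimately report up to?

Bao

Phineas's chain of managers is Peggy, Bao, Heidi. Kalinda's chain of managers is Nuri, Zubin, Bao, Heidi. The first manager that appears in both chains is Bao.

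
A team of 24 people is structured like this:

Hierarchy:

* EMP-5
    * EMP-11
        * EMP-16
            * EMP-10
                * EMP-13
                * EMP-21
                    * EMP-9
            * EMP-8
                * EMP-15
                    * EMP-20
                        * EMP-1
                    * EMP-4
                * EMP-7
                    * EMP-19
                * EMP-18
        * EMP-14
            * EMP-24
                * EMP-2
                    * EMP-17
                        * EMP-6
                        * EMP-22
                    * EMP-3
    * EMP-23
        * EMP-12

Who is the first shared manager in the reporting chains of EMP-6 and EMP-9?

EMP-6's chain of managers is EMP-17, EMP-2, EMP-24, EMP-14, EMP-11, EMP-5. EMP-9's chain of managers is EMP-21, EMP-10, EMP-16, EMP-11, EMP-5. The first manager that appears in both chains is EMP-11.

EMP-11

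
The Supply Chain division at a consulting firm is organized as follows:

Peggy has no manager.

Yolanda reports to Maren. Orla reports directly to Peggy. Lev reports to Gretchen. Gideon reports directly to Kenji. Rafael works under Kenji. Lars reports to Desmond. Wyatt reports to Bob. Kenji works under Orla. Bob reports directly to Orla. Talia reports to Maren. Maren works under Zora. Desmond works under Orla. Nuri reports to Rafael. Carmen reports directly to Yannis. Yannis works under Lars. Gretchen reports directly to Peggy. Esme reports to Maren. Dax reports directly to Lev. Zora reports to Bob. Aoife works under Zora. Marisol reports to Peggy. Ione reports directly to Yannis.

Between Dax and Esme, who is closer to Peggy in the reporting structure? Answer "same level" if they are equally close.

Dax is 3 levels below Peggy; Esme is 5. Dax is higher.

Dax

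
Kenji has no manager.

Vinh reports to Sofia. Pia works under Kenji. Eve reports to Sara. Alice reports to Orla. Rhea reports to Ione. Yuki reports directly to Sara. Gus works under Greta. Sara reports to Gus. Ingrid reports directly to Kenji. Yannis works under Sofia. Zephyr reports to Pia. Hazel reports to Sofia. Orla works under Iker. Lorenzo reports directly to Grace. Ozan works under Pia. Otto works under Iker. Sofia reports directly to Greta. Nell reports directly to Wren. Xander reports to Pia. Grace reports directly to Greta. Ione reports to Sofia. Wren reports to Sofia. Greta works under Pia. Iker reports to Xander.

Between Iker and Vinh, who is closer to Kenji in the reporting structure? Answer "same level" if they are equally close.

Iker is 3 levels below Kenji; Vinh is 4. Iker is higher.

Iker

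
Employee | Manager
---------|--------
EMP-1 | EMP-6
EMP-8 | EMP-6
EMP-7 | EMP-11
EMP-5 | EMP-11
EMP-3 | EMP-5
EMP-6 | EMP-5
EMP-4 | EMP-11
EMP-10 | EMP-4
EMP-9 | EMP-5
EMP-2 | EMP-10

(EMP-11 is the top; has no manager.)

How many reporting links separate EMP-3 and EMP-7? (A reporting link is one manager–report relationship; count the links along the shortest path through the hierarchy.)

EMP-3 is 2 levels below EMP-11, and EMP-7 is 1 level below EMP-11 (their lowest common manager). The shortest path runs up from EMP-3 to EMP-11 and back down to EMP-7: 2 + 1 = 3 links.

3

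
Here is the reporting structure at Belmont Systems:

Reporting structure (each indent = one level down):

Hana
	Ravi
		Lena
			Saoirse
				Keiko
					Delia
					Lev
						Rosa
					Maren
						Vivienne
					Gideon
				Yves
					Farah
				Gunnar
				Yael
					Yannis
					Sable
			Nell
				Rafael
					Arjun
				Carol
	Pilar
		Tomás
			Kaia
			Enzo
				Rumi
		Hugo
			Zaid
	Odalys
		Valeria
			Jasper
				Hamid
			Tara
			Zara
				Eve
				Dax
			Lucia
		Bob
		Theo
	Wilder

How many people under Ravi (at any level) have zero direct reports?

10

The people in Ravi's organization with no one reporting to them are Carol, Arjun, Sable, Yannis, Gunnar, Farah, Gideon, Vivienne, Rosa, Delia. That is 10.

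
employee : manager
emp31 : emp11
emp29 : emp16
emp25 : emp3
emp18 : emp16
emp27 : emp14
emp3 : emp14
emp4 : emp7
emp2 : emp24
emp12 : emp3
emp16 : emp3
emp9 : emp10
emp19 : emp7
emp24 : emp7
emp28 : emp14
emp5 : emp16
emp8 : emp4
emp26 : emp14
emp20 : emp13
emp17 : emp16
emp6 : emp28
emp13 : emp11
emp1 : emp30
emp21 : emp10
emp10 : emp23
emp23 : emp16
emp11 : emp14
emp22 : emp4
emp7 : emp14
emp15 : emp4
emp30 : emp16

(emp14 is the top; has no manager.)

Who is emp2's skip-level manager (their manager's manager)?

emp7

emp2 reports to emp24, and emp24 reports to emp7. So emp2's skip-level manager is emp7.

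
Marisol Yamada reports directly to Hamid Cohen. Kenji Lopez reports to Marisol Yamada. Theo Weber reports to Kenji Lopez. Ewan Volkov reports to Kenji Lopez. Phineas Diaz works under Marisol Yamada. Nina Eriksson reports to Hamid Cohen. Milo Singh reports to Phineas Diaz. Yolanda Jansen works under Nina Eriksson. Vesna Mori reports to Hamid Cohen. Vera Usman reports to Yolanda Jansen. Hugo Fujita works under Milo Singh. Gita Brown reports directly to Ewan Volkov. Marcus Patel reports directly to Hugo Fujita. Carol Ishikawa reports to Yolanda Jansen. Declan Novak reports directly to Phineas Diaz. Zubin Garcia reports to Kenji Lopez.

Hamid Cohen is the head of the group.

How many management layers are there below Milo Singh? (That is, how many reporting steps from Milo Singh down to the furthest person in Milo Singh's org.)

The longest chain under Milo Singh runs Milo Singh → Hugo Fujita → Marcus Patel, which is 2 levels below Milo Singh.

2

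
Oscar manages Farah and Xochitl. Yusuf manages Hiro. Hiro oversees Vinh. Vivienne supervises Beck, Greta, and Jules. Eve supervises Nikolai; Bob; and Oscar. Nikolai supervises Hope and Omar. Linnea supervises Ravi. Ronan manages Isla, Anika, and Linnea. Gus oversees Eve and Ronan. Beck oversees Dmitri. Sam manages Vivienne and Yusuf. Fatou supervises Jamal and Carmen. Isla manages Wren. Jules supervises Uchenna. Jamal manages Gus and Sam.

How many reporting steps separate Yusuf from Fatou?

3

Chain from Yusuf up to Fatou: Yusuf → Sam → Jamal → Fatou. That is 3 steps up, so Yusuf is 3 levels below Fatou.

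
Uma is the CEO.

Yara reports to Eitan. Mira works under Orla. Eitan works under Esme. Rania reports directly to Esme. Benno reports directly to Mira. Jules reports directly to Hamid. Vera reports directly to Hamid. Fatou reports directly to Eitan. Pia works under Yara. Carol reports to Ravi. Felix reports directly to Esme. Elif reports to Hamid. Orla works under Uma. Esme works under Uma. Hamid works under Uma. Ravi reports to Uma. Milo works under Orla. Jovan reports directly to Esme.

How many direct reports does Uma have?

Uma directly manages Esme, Hamid, Ravi, Orla. That is 4 direct reports.

4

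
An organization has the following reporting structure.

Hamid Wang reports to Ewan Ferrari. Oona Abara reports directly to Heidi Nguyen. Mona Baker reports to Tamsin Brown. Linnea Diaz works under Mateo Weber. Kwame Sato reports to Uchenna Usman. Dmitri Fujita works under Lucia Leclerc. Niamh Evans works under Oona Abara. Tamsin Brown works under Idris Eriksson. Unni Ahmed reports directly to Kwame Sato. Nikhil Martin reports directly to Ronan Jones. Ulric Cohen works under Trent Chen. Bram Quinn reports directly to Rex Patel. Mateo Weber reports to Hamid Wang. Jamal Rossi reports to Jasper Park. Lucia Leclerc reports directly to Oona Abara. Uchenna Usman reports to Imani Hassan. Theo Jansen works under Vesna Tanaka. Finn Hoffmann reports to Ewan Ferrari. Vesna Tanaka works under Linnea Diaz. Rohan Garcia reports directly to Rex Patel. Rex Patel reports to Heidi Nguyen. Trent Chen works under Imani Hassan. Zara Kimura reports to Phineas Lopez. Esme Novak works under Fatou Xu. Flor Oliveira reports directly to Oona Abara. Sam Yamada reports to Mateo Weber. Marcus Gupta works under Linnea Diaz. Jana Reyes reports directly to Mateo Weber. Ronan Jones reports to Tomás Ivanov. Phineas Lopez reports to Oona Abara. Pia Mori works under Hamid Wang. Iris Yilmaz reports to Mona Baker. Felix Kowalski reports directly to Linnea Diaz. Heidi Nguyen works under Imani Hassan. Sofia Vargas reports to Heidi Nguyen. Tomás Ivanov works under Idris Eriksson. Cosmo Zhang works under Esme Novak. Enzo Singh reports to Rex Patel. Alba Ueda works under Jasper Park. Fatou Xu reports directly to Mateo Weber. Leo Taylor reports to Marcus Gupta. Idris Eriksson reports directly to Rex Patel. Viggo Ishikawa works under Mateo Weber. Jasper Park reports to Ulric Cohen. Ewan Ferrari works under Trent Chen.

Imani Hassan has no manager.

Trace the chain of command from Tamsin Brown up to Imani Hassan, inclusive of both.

Tamsin Brown reports to Idris Eriksson. Idris Eriksson reports to Rex Patel. Rex Patel reports to Heidi Nguyen. Heidi Nguyen reports to Imani Hassan. Imani Hassan is at the top.

Tamsin Brown -> Idris Eriksson -> Rex Patel -> Heidi Nguyen -> Imani Hassan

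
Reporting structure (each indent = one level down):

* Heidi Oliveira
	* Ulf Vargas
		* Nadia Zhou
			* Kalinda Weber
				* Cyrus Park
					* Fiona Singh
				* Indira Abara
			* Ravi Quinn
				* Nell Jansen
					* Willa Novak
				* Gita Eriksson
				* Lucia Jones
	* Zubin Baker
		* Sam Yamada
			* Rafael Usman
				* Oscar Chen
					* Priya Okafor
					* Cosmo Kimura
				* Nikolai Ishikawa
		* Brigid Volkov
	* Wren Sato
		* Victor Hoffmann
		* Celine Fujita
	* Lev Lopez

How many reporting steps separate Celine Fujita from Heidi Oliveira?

2

Chain from Celine Fujita up to Heidi Oliveira: Celine Fujita → Wren Sato → Heidi Oliveira. That is 2 steps up, so Celine Fujita is 2 levels below Heidi Oliveira.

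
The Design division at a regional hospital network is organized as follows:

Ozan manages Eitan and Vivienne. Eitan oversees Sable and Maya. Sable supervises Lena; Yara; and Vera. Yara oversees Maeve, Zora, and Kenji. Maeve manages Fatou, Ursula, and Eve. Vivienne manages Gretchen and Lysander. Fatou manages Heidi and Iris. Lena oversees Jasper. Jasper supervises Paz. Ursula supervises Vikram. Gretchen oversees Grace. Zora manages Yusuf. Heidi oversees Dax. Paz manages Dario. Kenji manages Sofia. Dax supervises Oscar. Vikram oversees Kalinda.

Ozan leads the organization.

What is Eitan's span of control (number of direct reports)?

2

Eitan directly manages Sable, Maya. That is 2 direct reports.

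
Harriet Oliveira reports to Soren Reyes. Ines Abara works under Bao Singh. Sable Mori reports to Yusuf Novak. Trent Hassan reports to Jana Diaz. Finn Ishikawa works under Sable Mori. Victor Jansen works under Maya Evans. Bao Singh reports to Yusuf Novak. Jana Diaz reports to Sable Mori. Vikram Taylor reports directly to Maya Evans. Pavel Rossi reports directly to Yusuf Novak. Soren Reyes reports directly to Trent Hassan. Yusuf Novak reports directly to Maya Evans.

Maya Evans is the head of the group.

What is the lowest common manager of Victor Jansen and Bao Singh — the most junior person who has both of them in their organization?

Maya Evans

Victor Jansen's chain of managers is Maya Evans. Bao Singh's chain of managers is Yusuf Novak, Maya Evans. The first manager that appears in both chains is Maya Evans.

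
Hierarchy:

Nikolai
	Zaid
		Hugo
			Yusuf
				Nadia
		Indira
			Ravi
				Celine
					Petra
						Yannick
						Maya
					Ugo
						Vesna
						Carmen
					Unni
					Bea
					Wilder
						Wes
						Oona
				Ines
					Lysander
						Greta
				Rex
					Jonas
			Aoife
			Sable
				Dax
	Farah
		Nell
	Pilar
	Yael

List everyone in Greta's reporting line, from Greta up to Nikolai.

Greta reports to Lysander. Lysander reports to Ines. Ines reports to Ravi. Ravi reports to Indira. Indira reports to Zaid. Zaid reports to Nikolai. Nikolai is at the top.

Greta -> Lysander -> Ines -> Ravi -> Indira -> Zaid -> Nikolai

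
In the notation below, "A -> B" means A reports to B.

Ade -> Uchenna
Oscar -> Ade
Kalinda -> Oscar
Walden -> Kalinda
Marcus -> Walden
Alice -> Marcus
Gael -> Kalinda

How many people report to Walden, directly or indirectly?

2

Walden directly manages Marcus. Under Marcus: Alice (1). That's 2 in total.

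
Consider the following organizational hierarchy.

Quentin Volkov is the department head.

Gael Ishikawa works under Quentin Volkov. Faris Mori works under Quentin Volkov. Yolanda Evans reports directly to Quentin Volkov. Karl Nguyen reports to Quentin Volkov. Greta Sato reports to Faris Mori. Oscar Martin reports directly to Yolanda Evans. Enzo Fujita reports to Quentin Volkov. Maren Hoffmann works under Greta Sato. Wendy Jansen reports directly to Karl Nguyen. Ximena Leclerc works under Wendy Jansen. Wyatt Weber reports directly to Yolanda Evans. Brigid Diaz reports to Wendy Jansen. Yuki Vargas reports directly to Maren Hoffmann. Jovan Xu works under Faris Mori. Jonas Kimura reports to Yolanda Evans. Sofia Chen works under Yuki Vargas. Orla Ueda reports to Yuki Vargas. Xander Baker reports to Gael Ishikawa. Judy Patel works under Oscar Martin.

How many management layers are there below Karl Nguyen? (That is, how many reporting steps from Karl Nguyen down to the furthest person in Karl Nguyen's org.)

2

The longest chain under Karl Nguyen runs Karl Nguyen → Wendy Jansen → Brigid Diaz, which is 2 levels below Karl Nguyen.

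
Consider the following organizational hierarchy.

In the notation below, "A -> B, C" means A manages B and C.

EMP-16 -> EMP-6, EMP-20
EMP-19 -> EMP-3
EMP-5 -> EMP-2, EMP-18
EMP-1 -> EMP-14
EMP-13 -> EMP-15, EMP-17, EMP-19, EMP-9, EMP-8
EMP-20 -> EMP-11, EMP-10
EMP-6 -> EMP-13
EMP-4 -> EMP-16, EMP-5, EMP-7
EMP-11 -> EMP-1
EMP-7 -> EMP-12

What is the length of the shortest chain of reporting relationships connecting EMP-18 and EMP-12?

EMP-18 is 2 levels below EMP-4, and EMP-12 is 2 levels below EMP-4 (their lowest common manager). The shortest path runs up from EMP-18 to EMP-4 and back down to EMP-12: 2 + 2 = 4 links.

4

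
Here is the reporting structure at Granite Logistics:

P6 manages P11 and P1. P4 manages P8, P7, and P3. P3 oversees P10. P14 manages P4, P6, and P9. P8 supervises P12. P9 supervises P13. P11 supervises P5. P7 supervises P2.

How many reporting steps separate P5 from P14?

Chain from P5 up to P14: P5 → P11 → P6 → P14. That is 3 steps up, so P5 is 3 levels below P14.

3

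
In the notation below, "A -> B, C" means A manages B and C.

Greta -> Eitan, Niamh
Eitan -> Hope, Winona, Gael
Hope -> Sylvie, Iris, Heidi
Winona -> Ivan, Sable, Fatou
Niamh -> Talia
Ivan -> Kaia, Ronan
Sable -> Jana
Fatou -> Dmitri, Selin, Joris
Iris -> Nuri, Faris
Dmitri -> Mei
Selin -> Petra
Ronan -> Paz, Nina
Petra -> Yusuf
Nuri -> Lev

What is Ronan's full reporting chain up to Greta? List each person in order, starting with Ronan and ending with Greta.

Ronan reports to Ivan. Ivan reports to Winona. Winona reports to Eitan. Eitan reports to Greta. Greta is at the top.

Ronan -> Ivan -> Winona -> Eitan -> Greta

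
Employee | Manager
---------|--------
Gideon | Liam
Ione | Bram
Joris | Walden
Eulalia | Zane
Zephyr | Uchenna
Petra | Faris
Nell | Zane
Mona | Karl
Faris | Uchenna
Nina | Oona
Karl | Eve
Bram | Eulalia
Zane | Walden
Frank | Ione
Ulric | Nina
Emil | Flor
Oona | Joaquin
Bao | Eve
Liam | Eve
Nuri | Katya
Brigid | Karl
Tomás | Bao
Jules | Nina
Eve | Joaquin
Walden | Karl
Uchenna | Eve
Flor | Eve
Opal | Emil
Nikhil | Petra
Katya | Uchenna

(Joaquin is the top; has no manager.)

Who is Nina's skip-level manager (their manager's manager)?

Nina reports to Oona, and Oona reports to Joaquin. So Nina's skip-level manager is Joaquin.

Joaquin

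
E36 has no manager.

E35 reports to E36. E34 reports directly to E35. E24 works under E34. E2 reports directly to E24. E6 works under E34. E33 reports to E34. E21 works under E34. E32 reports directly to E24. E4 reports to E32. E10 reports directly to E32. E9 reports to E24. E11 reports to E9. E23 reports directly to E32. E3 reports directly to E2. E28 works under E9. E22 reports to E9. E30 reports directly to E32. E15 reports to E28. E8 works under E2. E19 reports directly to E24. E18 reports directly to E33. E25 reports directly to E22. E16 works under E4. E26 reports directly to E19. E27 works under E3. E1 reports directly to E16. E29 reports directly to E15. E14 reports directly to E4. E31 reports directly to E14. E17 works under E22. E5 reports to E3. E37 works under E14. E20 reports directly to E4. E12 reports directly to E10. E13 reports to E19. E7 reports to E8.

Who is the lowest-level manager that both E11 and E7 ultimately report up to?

E11's chain of managers is E9, E24, E34, E35, E36. E7's chain of managers is E8, E2, E24, E34, E35, E36. The first manager that appears in both chains is E24.

E24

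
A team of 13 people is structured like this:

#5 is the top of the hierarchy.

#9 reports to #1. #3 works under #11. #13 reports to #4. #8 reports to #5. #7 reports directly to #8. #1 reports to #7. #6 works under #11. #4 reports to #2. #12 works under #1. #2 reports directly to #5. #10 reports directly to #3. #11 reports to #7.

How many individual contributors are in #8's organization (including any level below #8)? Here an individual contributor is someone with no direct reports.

4

The people in #8's organization with no one reporting to them are #12, #9, #6, #10. That is 4.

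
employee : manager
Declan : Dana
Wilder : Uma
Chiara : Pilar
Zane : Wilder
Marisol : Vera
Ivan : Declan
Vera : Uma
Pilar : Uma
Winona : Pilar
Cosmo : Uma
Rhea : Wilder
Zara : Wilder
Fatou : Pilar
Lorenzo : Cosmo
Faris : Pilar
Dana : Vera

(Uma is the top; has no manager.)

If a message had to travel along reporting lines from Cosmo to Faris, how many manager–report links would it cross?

3

Cosmo is 1 level below Uma, and Faris is 2 levels below Uma (their lowest common manager). The shortest path runs up from Cosmo to Uma and back down to Faris: 1 + 2 = 3 links.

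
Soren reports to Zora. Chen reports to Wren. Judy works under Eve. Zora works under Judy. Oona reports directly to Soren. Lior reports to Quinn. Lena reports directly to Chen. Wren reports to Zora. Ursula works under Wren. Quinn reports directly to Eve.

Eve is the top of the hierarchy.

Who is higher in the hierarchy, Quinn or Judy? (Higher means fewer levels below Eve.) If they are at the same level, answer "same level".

Both Quinn and Judy are 1 level below Eve.

same level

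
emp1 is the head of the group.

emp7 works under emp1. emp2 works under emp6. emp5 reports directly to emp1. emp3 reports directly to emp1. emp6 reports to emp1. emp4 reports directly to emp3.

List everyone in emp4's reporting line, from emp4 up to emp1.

emp4 reports to emp3. emp3 reports to emp1. emp1 is at the top.

emp4 -> emp3 -> emp1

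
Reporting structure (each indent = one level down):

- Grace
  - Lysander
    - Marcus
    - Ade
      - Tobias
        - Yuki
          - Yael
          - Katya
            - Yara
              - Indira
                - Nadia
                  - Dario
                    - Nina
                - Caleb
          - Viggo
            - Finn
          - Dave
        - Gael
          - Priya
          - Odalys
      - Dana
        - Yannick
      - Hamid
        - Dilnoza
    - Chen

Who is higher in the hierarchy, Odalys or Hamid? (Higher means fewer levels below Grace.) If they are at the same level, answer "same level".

Hamid

Odalys is 5 levels below Grace; Hamid is 3. Hamid is higher.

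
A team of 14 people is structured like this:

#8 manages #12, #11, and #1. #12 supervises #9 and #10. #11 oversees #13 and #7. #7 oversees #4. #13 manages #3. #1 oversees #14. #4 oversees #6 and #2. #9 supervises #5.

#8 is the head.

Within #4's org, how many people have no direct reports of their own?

2

The people in #4's organization with no one reporting to them are #2, #6. That is 2.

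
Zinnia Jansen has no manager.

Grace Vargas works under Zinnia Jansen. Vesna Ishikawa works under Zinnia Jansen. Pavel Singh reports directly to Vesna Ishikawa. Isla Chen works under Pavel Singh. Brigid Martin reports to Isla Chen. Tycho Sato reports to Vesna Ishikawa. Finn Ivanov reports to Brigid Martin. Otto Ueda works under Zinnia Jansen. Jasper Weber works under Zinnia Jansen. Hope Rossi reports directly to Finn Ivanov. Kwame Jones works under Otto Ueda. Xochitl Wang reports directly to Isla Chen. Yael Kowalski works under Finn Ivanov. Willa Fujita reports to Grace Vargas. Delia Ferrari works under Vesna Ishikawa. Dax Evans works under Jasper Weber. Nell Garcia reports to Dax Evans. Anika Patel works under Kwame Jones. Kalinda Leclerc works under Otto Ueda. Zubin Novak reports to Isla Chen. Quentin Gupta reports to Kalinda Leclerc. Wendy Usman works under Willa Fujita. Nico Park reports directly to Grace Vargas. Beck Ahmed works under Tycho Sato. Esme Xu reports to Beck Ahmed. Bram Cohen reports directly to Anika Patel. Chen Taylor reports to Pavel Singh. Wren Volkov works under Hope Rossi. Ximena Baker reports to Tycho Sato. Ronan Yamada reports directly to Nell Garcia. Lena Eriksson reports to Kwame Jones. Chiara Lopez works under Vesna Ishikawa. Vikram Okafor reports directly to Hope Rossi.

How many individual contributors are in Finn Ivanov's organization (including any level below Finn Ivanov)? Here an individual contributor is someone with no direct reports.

The people in Finn Ivanov's organization with no one reporting to them are Yael Kowalski, Vikram Okafor, Wren Volkov. That is 3.

3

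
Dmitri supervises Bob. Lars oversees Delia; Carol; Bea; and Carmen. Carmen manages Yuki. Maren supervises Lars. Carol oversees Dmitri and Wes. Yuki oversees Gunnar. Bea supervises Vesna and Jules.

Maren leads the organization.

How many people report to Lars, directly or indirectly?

Lars directly manages Carol, Bea, Carmen, Delia. Under Carol: Wes, Dmitri, Bob (3). Under Bea: Jules, Vesna (2). Under Carmen: Yuki, Gunnar (2). Delia has no reports. So Lars's organization is 4 direct reports plus everyone under them: 4 + 3 + 3 + 1 = 11.

11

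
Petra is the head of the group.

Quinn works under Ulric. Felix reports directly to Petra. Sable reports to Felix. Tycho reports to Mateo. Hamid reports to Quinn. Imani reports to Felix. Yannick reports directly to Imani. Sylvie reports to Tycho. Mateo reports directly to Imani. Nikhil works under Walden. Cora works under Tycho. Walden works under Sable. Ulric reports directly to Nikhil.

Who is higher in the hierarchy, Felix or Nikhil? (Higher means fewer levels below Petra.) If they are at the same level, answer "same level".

Felix is 1 level below Petra; Nikhil is 4. Felix is higher.

Felix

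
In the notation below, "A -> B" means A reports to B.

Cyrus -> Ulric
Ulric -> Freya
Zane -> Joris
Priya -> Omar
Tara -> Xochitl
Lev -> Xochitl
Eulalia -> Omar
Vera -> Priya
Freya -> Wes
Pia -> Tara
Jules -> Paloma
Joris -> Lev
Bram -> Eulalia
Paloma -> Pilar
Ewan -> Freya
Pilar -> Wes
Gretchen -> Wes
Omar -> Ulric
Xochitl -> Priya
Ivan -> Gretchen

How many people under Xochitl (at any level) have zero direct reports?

The people in Xochitl's organization with no one reporting to them are Zane, Pia. That is 2.

2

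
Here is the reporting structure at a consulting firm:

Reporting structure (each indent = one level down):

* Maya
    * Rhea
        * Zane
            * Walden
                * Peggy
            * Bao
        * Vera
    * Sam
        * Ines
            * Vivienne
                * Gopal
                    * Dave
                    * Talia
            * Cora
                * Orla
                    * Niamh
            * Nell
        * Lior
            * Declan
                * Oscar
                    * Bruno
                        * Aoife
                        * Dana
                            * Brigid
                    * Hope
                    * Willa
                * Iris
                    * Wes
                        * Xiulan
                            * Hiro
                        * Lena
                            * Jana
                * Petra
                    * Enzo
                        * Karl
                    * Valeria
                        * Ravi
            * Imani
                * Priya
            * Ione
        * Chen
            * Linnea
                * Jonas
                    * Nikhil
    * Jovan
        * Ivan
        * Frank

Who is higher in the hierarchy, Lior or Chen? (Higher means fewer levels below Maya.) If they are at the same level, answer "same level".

Both Lior and Chen are 2 levels below Maya.

same level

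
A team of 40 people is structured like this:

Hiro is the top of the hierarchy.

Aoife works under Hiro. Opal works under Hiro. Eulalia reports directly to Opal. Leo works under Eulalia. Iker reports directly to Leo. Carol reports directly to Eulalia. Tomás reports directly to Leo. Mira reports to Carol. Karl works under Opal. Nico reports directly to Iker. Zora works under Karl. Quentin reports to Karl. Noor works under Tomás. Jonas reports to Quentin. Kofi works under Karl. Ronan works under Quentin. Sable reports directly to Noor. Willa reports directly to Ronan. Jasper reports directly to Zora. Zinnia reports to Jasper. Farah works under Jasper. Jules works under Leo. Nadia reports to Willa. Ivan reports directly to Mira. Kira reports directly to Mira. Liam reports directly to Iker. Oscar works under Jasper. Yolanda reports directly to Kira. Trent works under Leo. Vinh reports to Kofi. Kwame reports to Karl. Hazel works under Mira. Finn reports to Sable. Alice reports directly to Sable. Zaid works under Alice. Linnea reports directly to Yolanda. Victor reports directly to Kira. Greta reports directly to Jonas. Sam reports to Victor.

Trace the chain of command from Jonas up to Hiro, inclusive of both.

Jonas -> Quentin -> Karl -> Opal -> Hiro

Jonas reports to Quentin. Quentin reports to Karl. Karl reports to Opal. Opal reports to Hiro. Hiro is at the top.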